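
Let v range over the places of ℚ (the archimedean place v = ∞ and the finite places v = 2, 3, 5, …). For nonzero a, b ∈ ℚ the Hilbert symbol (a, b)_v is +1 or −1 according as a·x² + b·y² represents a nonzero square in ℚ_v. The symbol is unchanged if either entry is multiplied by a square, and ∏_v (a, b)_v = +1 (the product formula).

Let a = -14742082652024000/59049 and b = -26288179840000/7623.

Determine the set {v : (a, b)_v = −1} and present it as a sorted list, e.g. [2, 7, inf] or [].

[5, 13, 17, inf]

Mod squares: a ≡ -224315, b ≡ -7. Check v ∈ {∞, 2, 3, 5, 7, 11, 13, 17, 29}.
v=2: v_2(a)=6, v_2(b)=10; units ≡ 5, 1 (mod 8); ε·ε+αω+βω = 0·0+6·0+10·1 ≡ 0  ⇒  (a,b)_2 = +1.
v=11: a=11^0·(≡2), b=11^-2·(≡4) mod 11; (2|11)=-1, (4|11)=+1; (−1)^{0·-2·5}·(-1)^-2·(+1)^0 = +1.
v=3: a=3^-10·(≡1), b=3^-2·(≡2) mod 3; (1|3)=+1, (2|3)=-1; (−1)^{-10·-2·1}·(+1)^-2·(-1)^-10 = +1.
v=7: a=7^1·(≡2), b=7^-1·(≡5) mod 7; (2|7)=+1, (5|7)=-1; (−1)^{1·-1·3}·(+1)^-1·(-1)^1 = +1.
v=5: a=5^3·(≡2), b=5^4·(≡2) mod 5; (2|5)=-1, (2|5)=-1; (−1)^{3·4·2}·(-1)^4·(-1)^3 = -1.
v=∞: -224315 < 0 and -7 < 0  ⇒  (a,b)_∞ = -1.
v=29: a=29^3·(≡11), b=29^2·(≡6) mod 29; (11|29)=-1, (6|29)=+1; (−1)^{3·2·14}·(-1)^2·(+1)^3 = +1.
v=13: a=13^3·(≡3), b=13^2·(≡11) mod 13; (3|13)=+1, (11|13)=-1; (−1)^{3·2·6}·(+1)^2·(-1)^3 = -1.
v=17: a=17^3·(≡6), b=17^2·(≡6) mod 17; (6|17)=-1, (6|17)=-1; (−1)^{3·2·8}·(-1)^2·(-1)^3 = -1.
|Ram(-224315, -7)| = 4, even; anisotropic at {5, 13, 17, ∞}.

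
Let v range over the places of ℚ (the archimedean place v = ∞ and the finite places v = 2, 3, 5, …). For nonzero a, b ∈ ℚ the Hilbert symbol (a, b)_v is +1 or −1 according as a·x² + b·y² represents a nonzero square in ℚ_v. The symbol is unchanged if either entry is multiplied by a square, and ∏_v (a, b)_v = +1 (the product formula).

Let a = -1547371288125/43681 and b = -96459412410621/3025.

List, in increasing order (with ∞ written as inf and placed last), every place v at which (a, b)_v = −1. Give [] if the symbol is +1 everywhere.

[2, 13, 29, 37, 41, inf]

(a, b) ≡ (-1189, -571909) mod (ℚ^×)²; places V = {2, 3, 5, 11, 13, 19, 29, 37, 41, ∞}.
(a,b)_∞: sgn(-1189)=−, sgn(-571909)=−, so -1.
(a,b)_29: α=1, u≡19; β=1, v≡23 (mod 29); (19|29)=-1, (23|29)=+1; sign (−1)^0·-1^1·+1^1 = -1.
(a,b)_13: α=2, u≡5; β=3, v≡1 (mod 13); (5|13)=-1, (1|13)=+1; sign (−1)^0·-1^3·+1^2 = -1.
(a,b)_37: α=2, u≡32; β=3, v≡9 (mod 37); (32|37)=-1, (9|37)=+1; sign (−1)^0·-1^3·+1^2 = -1.
(a,b)_19: α=-2, u≡14; β=0, v≡3 (mod 19); (14|19)=-1, (3|19)=-1; sign (−1)^0·-1^0·-1^-2 = +1.
(a,b)_2: α=0, β=0; u≡3, v≡3 (mod 8); ε(u)ε(v)=1·1, αω(v)=0·1, βω(u)=0·1; sum ≡ 1  ⇒  -1.
(a,b)_3: α=2, u≡2; β=6, v≡2 (mod 3); (2|3)=-1, (2|3)=-1; sign (−1)^0·-1^6·-1^2 = +1.
(a,b)_5: α=4, u≡4; β=-2, v≡4 (mod 5); (4|5)=+1, (4|5)=+1; sign (−1)^0·+1^-2·+1^4 = +1.
(a,b)_11: α=-2, u≡7; β=-2, v≡5 (mod 11); (7|11)=-1, (5|11)=+1; sign (−1)^0·-1^-2·+1^-2 = +1.
(a,b)_41: α=1, u≡29; β=1, v≡18 (mod 41); (29|41)=-1, (18|41)=+1; sign (−1)^0·-1^1·+1^1 = -1.
(-1189, -571909 / ℚ) ramifies at {2, 13, 29, 37, 41, ∞}: a division algebra.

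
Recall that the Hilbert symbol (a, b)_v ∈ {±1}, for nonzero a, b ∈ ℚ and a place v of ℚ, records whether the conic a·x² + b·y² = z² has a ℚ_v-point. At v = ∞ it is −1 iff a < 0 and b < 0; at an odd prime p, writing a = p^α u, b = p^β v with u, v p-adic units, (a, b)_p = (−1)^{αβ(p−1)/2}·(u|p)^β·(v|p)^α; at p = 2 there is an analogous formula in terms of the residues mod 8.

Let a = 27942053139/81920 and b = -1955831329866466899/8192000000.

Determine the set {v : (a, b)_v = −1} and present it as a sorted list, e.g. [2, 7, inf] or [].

(a, b) ≡ (455, -38) mod (ℚ^×)²; places V = {2, 3, 5, 7, 11, 13, 19, 59, ∞}.
(a,b)_5: α=-1, u≡1; β=-6, v≡2 (mod 5); (1|5)=+1, (2|5)=-1; sign (−1)^0·+1^-6·-1^-1 = -1.
(a,b)_3: α=6, u≡2; β=4, v≡1 (mod 3); (2|3)=-1, (1|3)=+1; sign (−1)^0·-1^4·+1^6 = +1.
(a,b)_2: α=-14, β=-19; u≡7, v≡5 (mod 8); ε(u)ε(v)=1·0, αω(v)=-14·1, βω(u)=-19·0; sum ≡ 0  ⇒  +1.
(a,b)_11: α=2, u≡4; β=2, v≡6 (mod 11); (4|11)=+1, (6|11)=-1; sign (−1)^0·+1^2·-1^2 = +1.
(a,b)_19: α=0, u≡3; β=3, v≡5 (mod 19); (3|19)=-1, (5|19)=+1; sign (−1)^0·-1^3·+1^0 = -1.
(a,b)_∞: sgn(455)=+, sgn(-38)=−, so +1.
(a,b)_13: α=1, u≡1; β=0, v≡12 (mod 13); (1|13)=+1, (12|13)=+1; sign (−1)^0·+1^0·+1^1 = +1.
(a,b)_59: α=2, u≡13; β=4, v≡16 (mod 59); (13|59)=-1, (16|59)=+1; sign (−1)^0·-1^4·+1^2 = +1.
(a,b)_7: α=1, u≡4; β=4, v≡2 (mod 7); (4|7)=+1, (2|7)=+1; sign (−1)^0·+1^4·+1^1 = +1.
(455, -38 / ℚ) ramifies at {5, 19}: a division algebra.

[5, 19]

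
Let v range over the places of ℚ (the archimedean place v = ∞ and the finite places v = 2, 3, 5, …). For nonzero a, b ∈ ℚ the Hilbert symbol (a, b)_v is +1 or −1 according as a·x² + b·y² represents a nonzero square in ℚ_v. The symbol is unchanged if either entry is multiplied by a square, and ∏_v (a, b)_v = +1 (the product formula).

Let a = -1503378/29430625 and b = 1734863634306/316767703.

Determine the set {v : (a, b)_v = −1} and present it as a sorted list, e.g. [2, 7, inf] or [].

(a, b) ≡ (-2, 462) mod (ℚ^×)²; places V = {2, 3, 5, 7, 11, 17, 31, ∞}.
(a,b)_7: α=-2, u≡3; β=-3, v≡3 (mod 7); (3|7)=-1, (3|7)=-1; sign (−1)^0·-1^-3·-1^-2 = -1.
(a,b)_11: α=0, u≡9; β=3, v≡5 (mod 11); (9|11)=+1, (5|11)=+1; sign (−1)^0·+1^3·+1^0 = +1.
(a,b)_3: α=2, u≡1; β=3, v≡1 (mod 3); (1|3)=+1, (1|3)=+1; sign (−1)^0·+1^3·+1^2 = +1.
(a,b)_17: α=4, u≡4; β=6, v≡3 (mod 17); (4|17)=+1, (3|17)=-1; sign (−1)^0·+1^6·-1^4 = +1.
(a,b)_31: α=-2, u≡11; β=-4, v≡2 (mod 31); (11|31)=-1, (2|31)=+1; sign (−1)^0·-1^-4·+1^-2 = +1.
(a,b)_2: α=1, β=1; u≡7, v≡7 (mod 8); ε(u)ε(v)=1·1, αω(v)=1·0, βω(u)=1·0; sum ≡ 1  ⇒  -1.
(a,b)_∞: sgn(-2)=−, sgn(462)=+, so +1.
(a,b)_5: α=-4, u≡3; β=0, v≡2 (mod 5); (3|5)=-1, (2|5)=-1; sign (−1)^0·-1^0·-1^-4 = +1.
(-2, 462 / ℚ) ramifies at {2, 7}: a division algebra.

[2, 7]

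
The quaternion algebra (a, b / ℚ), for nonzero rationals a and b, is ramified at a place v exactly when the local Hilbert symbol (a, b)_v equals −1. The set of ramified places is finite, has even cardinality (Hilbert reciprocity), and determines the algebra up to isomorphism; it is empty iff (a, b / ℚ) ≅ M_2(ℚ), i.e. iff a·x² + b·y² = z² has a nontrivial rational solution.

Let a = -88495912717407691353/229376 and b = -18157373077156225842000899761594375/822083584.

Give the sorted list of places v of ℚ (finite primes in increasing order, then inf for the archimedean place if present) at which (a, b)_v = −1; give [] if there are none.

Mod squares: a ≡ -102718, b ≡ -2431. Check v ∈ {∞, 2, 3, 5, 7, 11, 13, 17, 23, 29, 37}.
v=29: a=29^1·(≡24), b=29^2·(≡6) mod 29; (24|29)=+1, (6|29)=+1; (−1)^{1·2·14}·(+1)^2·(+1)^1 = +1.
v=37: a=37^4·(≡24), b=37^6·(≡21) mod 37; (24|37)=-1, (21|37)=+1; (−1)^{4·6·18}·(-1)^6·(+1)^4 = +1.
v=11: a=11^5·(≡5), b=11^9·(≡6) mod 11; (5|11)=+1, (6|11)=-1; (−1)^{5·9·5}·(+1)^9·(-1)^5 = +1.
v=17: a=17^2·(≡16), b=17^3·(≡6) mod 17; (16|17)=+1, (6|17)=-1; (−1)^{2·3·8}·(+1)^3·(-1)^2 = +1.
v=23: a=23^1·(≡17), b=23^2·(≡19) mod 23; (17|23)=-1, (19|23)=-1; (−1)^{1·2·11}·(-1)^2·(-1)^1 = -1.
v=5: a=5^0·(≡2), b=5^4·(≡1) mod 5; (2|5)=-1, (1|5)=+1; (−1)^{0·4·2}·(-1)^4·(+1)^0 = +1.
v=13: a=13^2·(≡5), b=13^3·(≡8) mod 13; (5|13)=-1, (8|13)=-1; (−1)^{2·3·6}·(-1)^3·(-1)^2 = -1.
v=2: v_2(a)=-15, v_2(b)=-24; units ≡ 1, 1 (mod 8); ε·ε+αω+βω = 0·0+-15·0+-24·0 ≡ 0  ⇒  (a,b)_2 = +1.
v=3: a=3^2·(≡2), b=3^0·(≡2) mod 3; (2|3)=-1, (2|3)=-1; (−1)^{2·0·1}·(-1)^0·(-1)^2 = +1.
v=∞: -102718 < 0 and -2431 < 0  ⇒  (a,b)_∞ = -1.
v=7: a=7^-1·(≡3), b=7^-2·(≡6) mod 7; (3|7)=-1, (6|7)=-1; (−1)^{-1·-2·3}·(-1)^-2·(-1)^-1 = -1.
(-102718, -2431 / ℚ) ramifies at {7, 13, 23, ∞}: a division algebra.

[7, 13, 23, inf]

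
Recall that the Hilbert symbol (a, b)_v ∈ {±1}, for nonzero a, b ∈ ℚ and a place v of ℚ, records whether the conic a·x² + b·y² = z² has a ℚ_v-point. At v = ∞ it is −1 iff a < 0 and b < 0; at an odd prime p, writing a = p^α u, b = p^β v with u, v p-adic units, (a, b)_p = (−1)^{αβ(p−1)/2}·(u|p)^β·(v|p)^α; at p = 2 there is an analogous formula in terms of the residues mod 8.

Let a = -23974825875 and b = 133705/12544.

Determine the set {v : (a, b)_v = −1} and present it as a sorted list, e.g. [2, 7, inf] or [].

(a, b) ≡ (-19635, 1105) mod (ℚ^×)²; places V = {2, 3, 5, 7, 11, 13, 17, ∞}.
(a,b)_2: α=0, β=-8; u≡5, v≡1 (mod 8); ε(u)ε(v)=0·0, αω(v)=0·0, βω(u)=-8·1; sum ≡ 0  ⇒  +1.
(a,b)_∞: sgn(-19635)=−, sgn(1105)=+, so +1.
(a,b)_5: α=3, u≡3; β=1, v≡4 (mod 5); (3|5)=-1, (4|5)=+1; sign (−1)^0·-1^1·+1^3 = -1.
(a,b)_17: α=3, u≡9; β=1, v≡3 (mod 17); (9|17)=+1, (3|17)=-1; sign (−1)^0·+1^1·-1^3 = -1.
(a,b)_3: α=1, u≡1; β=0, v≡1 (mod 3); (1|3)=+1, (1|3)=+1; sign (−1)^0·+1^0·+1^1 = +1.
(a,b)_7: α=1, u≡2; β=-2, v≡3 (mod 7); (2|7)=+1, (3|7)=-1; sign (−1)^0·+1^-2·-1^1 = -1.
(a,b)_11: α=1, u≡2; β=2, v≡4 (mod 11); (2|11)=-1, (4|11)=+1; sign (−1)^0·-1^2·+1^1 = +1.
(a,b)_13: α=2, u≡2; β=1, v≡11 (mod 13); (2|13)=-1, (11|13)=-1; sign (−1)^0·-1^1·-1^2 = -1.
(-19635, 1105 / ℚ) ramifies at {5, 7, 13, 17}: a division algebra.

[5, 7, 13, 17]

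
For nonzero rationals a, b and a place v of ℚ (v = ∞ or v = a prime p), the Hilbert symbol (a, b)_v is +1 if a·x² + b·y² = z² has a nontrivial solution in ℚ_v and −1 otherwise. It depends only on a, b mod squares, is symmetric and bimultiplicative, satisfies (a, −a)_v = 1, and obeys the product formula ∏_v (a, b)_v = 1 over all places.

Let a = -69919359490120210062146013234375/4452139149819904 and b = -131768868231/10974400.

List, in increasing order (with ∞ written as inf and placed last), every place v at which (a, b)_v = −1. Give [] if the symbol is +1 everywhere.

[3, 7, 11, 19, 37, inf]

Mod squares: a ≡ -3367, b ≡ -2111109. Check v ∈ {∞, 2, 3, 5, 7, 11, 13, 19, 37, 43, 47}.
v=2: v_2(a)=-18, v_2(b)=-6; units ≡ 1, 3 (mod 8); ε·ε+αω+βω = 0·1+-18·1+-6·0 ≡ 0  ⇒  (a,b)_2 = +1.
v=19: a=19^-8·(≡13), b=19^-3·(≡9) mod 19; (13|19)=-1, (9|19)=+1; (−1)^{-8·-3·9}·(-1)^-3·(+1)^-8 = -1.
v=43: a=43^2·(≡29), b=43^0·(≡34) mod 43; (29|43)=-1, (34|43)=-1; (−1)^{2·0·21}·(-1)^0·(-1)^2 = +1.
v=47: a=47^2·(≡8), b=47^0·(≡32) mod 47; (8|47)=+1, (32|47)=+1; (−1)^{2·0·23}·(+1)^0·(+1)^2 = +1.
v=3: a=3^8·(≡2), b=3^5·(≡1) mod 3; (2|3)=-1, (1|3)=+1; (−1)^{8·5·1}·(-1)^5·(+1)^8 = -1.
v=13: a=13^3·(≡1), b=13^1·(≡3) mod 13; (1|13)=+1, (3|13)=+1; (−1)^{3·1·6}·(+1)^1·(+1)^3 = +1.
v=5: a=5^6·(≡2), b=5^-2·(≡4) mod 5; (2|5)=-1, (4|5)=+1; (−1)^{6·-2·2}·(-1)^-2·(+1)^6 = +1.
v=37: a=37^3·(≡32), b=37^1·(≡16) mod 37; (32|37)=-1, (16|37)=+1; (−1)^{3·1·18}·(-1)^1·(+1)^3 = -1.
v=7: a=7^1·(≡4), b=7^1·(≡2) mod 7; (4|7)=+1, (2|7)=+1; (−1)^{1·1·3}·(+1)^1·(+1)^1 = -1.
v=∞: -3367 < 0 and -2111109 < 0  ⇒  (a,b)_∞ = -1.
v=11: a=11^8·(≡8), b=11^5·(≡4) mod 11; (8|11)=-1, (4|11)=+1; (−1)^{8·5·5}·(-1)^5·(+1)^8 = -1.
(-3367, -2111109 / ℚ) ramifies at {3, 7, 11, 19, 37, ∞}: a division algebra.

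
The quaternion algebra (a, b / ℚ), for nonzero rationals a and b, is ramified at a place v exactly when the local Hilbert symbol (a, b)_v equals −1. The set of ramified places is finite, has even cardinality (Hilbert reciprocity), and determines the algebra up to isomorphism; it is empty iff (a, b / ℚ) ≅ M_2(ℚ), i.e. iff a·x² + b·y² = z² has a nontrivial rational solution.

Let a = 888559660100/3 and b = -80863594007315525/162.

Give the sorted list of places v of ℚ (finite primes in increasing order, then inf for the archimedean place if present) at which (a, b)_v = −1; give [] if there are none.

(a, b) ≡ (483, -4522) mod (ℚ^×)²; places V = {2, 3, 5, 7, 17, 19, 23, ∞}.
(a,b)_23: α=3, u≡11; β=4, v≡4 (mod 23); (11|23)=-1, (4|23)=+1; sign (−1)^0·-1^4·+1^3 = +1.
(a,b)_∞: sgn(483)=+, sgn(-4522)=−, so +1.
(a,b)_2: α=2, β=-1; u≡3, v≡3 (mod 8); ε(u)ε(v)=1·1, αω(v)=2·1, βω(u)=-1·1; sum ≡ 0  ⇒  +1.
(a,b)_19: α=2, u≡10; β=3, v≡9 (mod 19); (10|19)=-1, (9|19)=+1; sign (−1)^0·-1^3·+1^2 = -1.
(a,b)_3: α=-1, u≡2; β=-4, v≡2 (mod 3); (2|3)=-1, (2|3)=-1; sign (−1)^0·-1^-4·-1^-1 = -1.
(a,b)_7: α=1, u≡3; β=3, v≡6 (mod 7); (3|7)=-1, (6|7)=-1; sign (−1)^1·-1^3·-1^1 = -1.
(a,b)_17: α=2, u≡14; β=3, v≡11 (mod 17); (14|17)=-1, (11|17)=-1; sign (−1)^0·-1^3·-1^2 = -1.
(a,b)_5: α=2, u≡3; β=2, v≡2 (mod 5); (3|5)=-1, (2|5)=-1; sign (−1)^0·-1^2·-1^2 = +1.
|Ram(483, -4522)| = 4, even; anisotropic at {3, 7, 17, 19}.

[3, 7, 17, 19]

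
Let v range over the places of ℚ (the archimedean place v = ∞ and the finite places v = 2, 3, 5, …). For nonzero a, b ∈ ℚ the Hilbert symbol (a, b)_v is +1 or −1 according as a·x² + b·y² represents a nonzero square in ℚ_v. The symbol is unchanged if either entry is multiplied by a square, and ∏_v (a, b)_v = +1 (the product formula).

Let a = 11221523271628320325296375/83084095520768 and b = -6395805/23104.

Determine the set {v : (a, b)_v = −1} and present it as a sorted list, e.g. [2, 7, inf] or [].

(a, b) ≡ (9690, -5) mod (ℚ^×)²; places V = {2, 3, 5, 13, 17, 19, 29, ∞}.
(a,b)_13: α=6, u≡8; β=2, v≡8 (mod 13); (8|13)=-1, (8|13)=-1; sign (−1)^0·-1^2·-1^6 = +1.
(a,b)_5: α=3, u≡2; β=1, v≡1 (mod 5); (2|5)=-1, (1|5)=+1; sign (−1)^0·-1^1·+1^3 = -1.
(a,b)_19: α=-5, u≡4; β=-2, v≡10 (mod 19); (4|19)=+1, (10|19)=-1; sign (−1)^0·+1^-2·-1^-5 = -1.
(a,b)_3: α=7, u≡2; β=2, v≡1 (mod 3); (2|3)=-1, (1|3)=+1; sign (−1)^0·-1^2·+1^7 = +1.
(a,b)_2: α=-25, β=-6; u≡5, v≡3 (mod 8); ε(u)ε(v)=0·1, αω(v)=-25·1, βω(u)=-6·1; sum ≡ 1  ⇒  -1.
(a,b)_∞: sgn(9690)=+, sgn(-5)=−, so +1.
(a,b)_29: α=8, u≡23; β=2, v≡4 (mod 29); (23|29)=+1, (4|29)=+1; sign (−1)^0·+1^2·+1^8 = +1.
(a,b)_17: α=1, u≡9; β=0, v≡3 (mod 17); (9|17)=+1, (3|17)=-1; sign (−1)^0·+1^0·-1^1 = -1.
(9690, -5 / ℚ) ramifies at {2, 5, 17, 19}: a division algebra.

[2, 5, 17, 19]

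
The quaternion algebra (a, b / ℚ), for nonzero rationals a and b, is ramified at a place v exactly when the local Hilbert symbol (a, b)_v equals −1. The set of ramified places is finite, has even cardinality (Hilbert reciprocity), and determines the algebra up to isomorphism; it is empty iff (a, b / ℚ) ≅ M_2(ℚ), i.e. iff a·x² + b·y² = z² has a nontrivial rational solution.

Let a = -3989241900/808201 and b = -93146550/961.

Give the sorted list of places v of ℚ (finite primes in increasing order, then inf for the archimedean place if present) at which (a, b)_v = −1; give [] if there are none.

[2, 3, 29, inf]

Mod squares: a ≡ -19, b ≡ -76038. Check v ∈ {∞, 2, 3, 5, 7, 19, 23, 29, 31}.
v=19: a=19^1·(≡15), b=19^1·(≡4) mod 19; (15|19)=-1, (4|19)=+1; (−1)^{1·1·9}·(-1)^1·(+1)^1 = +1.
v=23: a=23^2·(≡12), b=23^1·(≡2) mod 23; (12|23)=+1, (2|23)=+1; (−1)^{2·1·11}·(+1)^1·(+1)^2 = +1.
v=5: a=5^2·(≡4), b=5^2·(≡3) mod 5; (4|5)=+1, (3|5)=-1; (−1)^{2·2·2}·(+1)^2·(-1)^2 = +1.
v=31: a=31^-2·(≡11), b=31^-2·(≡18) mod 31; (11|31)=-1, (18|31)=+1; (−1)^{-2·-2·15}·(-1)^-2·(+1)^-2 = +1.
v=∞: -19 < 0 and -76038 < 0  ⇒  (a,b)_∞ = -1.
v=7: a=7^2·(≡4), b=7^2·(≡6) mod 7; (4|7)=+1, (6|7)=-1; (−1)^{2·2·3}·(+1)^2·(-1)^2 = +1.
v=29: a=29^-2·(≡18), b=29^1·(≡8) mod 29; (18|29)=-1, (8|29)=-1; (−1)^{-2·1·14}·(-1)^1·(-1)^-2 = -1.
v=3: a=3^4·(≡2), b=3^1·(≡1) mod 3; (2|3)=-1, (1|3)=+1; (−1)^{4·1·1}·(-1)^1·(+1)^4 = -1.
v=2: v_2(a)=2, v_2(b)=1; units ≡ 5, 5 (mod 8); ε·ε+αω+βω = 0·0+2·1+1·1 ≡ 1  ⇒  (a,b)_2 = -1.
(-19, -76038 / ℚ) ramifies at {2, 3, 29, ∞}: a division algebra.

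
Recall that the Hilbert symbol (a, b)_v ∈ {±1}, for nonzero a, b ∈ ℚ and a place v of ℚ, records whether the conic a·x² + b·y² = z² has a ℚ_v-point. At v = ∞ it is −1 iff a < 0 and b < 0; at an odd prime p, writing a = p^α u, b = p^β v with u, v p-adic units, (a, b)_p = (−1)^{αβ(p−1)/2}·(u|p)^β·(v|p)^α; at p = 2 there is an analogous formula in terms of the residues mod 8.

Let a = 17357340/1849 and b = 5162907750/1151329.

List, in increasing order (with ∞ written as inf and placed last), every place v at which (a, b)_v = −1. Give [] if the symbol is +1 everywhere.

(a, b) ≡ (15015, 2310) mod (ℚ^×)²; places V = {2, 3, 5, 7, 11, 13, 17, 23, 29, 37, 43, ∞}.
(a,b)_37: α=0, u≡26; β=-2, v≡10 (mod 37); (26|37)=+1, (10|37)=+1; sign (−1)^0·+1^-2·+1^0 = +1.
(a,b)_3: α=1, u≡1; β=1, v≡2 (mod 3); (1|3)=+1, (2|3)=-1; sign (−1)^1·+1^1·-1^1 = +1.
(a,b)_2: α=2, β=1; u≡7, v≡3 (mod 8); ε(u)ε(v)=1·1, αω(v)=2·1, βω(u)=1·0; sum ≡ 1  ⇒  -1.
(a,b)_29: α=0, u≡25; β=-2, v≡18 (mod 29); (25|29)=+1, (18|29)=-1; sign (−1)^0·+1^-2·-1^0 = +1.
(a,b)_5: α=1, u≡2; β=3, v≡3 (mod 5); (2|5)=-1, (3|5)=-1; sign (−1)^0·-1^3·-1^1 = +1.
(a,b)_43: α=-2, u≡3; β=0, v≡1 (mod 43); (3|43)=-1, (1|43)=+1; sign (−1)^0·-1^0·+1^-2 = +1.
(a,b)_∞: sgn(15015)=+, sgn(2310)=+, so +1.
(a,b)_13: α=1, u≡5; β=2, v≡1 (mod 13); (5|13)=-1, (1|13)=+1; sign (−1)^0·-1^2·+1^1 = +1.
(a,b)_17: α=2, u≡13; β=0, v≡8 (mod 17); (13|17)=+1, (8|17)=+1; sign (−1)^0·+1^0·+1^2 = +1.
(a,b)_11: α=1, u≡1; β=1, v≡4 (mod 11); (1|11)=+1, (4|11)=+1; sign (−1)^1·+1^1·+1^1 = -1.
(a,b)_7: α=1, u≡3; β=1, v≡4 (mod 7); (3|7)=-1, (4|7)=+1; sign (−1)^1·-1^1·+1^1 = +1.
(a,b)_23: α=0, u≡5; β=2, v≡14 (mod 23); (5|23)=-1, (14|23)=-1; sign (−1)^0·-1^2·-1^0 = +1.
|Ram(15015, 2310)| = 2, even; anisotropic at {2, 11}.

[2, 11]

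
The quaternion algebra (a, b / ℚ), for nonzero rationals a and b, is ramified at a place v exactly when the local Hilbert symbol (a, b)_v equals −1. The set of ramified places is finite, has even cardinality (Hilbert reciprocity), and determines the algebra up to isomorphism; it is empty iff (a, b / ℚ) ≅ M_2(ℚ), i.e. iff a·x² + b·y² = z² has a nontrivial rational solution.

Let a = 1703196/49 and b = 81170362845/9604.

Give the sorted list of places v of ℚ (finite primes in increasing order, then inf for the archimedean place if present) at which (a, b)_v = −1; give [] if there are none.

[17, 23]

Mod squares: a ≡ 391, b ≡ 5. Check v ∈ {∞, 2, 3, 5, 7, 11, 13, 17, 23}.
v=13: a=13^0·(≡4), b=13^2·(≡7) mod 13; (4|13)=+1, (7|13)=-1; (−1)^{0·2·6}·(+1)^2·(-1)^0 = +1.
v=∞: 391 > 0 and 5 > 0  ⇒  (a,b)_∞ = +1.
v=7: a=7^-2·(≡5), b=7^-4·(≡3) mod 7; (5|7)=-1, (3|7)=-1; (−1)^{-2·-4·3}·(-1)^-4·(-1)^-2 = +1.
v=17: a=17^1·(≡5), b=17^0·(≡14) mod 17; (5|17)=-1, (14|17)=-1; (−1)^{1·0·8}·(-1)^0·(-1)^1 = -1.
v=11: a=11^2·(≡8), b=11^4·(≡1) mod 11; (8|11)=-1, (1|11)=+1; (−1)^{2·4·5}·(-1)^4·(+1)^2 = +1.
v=23: a=23^1·(≡5), b=23^0·(≡10) mod 23; (5|23)=-1, (10|23)=-1; (−1)^{1·0·11}·(-1)^0·(-1)^1 = -1.
v=2: v_2(a)=2, v_2(b)=-2; units ≡ 7, 5 (mod 8); ε·ε+αω+βω = 1·0+2·1+-2·0 ≡ 0  ⇒  (a,b)_2 = +1.
v=3: a=3^2·(≡1), b=3^8·(≡2) mod 3; (1|3)=+1, (2|3)=-1; (−1)^{2·8·1}·(+1)^8·(-1)^2 = +1.
v=5: a=5^0·(≡4), b=5^1·(≡1) mod 5; (4|5)=+1, (1|5)=+1; (−1)^{0·1·2}·(+1)^1·(+1)^0 = +1.
(391, 5 / ℚ) ramifies at {17, 23}: a division algebra.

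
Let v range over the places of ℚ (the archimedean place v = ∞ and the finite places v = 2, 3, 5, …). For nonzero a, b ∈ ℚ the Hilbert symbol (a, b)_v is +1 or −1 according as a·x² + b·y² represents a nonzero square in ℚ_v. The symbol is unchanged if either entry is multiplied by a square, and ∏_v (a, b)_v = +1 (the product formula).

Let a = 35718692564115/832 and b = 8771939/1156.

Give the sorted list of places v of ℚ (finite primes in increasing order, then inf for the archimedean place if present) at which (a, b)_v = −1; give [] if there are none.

[2, 11, 13, 17, 31, 41]

Mod squares: a ≡ 1404455, b ≡ 11. Check v ∈ {∞, 2, 3, 5, 11, 13, 17, 19, 29, 31, 41, 47}.
v=∞: 1404455 > 0 and 11 > 0  ⇒  (a,b)_∞ = +1.
v=47: a=47^0·(≡6), b=47^2·(≡26) mod 47; (6|47)=+1, (26|47)=-1; (−1)^{0·2·23}·(+1)^2·(-1)^0 = +1.
v=2: v_2(a)=-6, v_2(b)=-2; units ≡ 7, 3 (mod 8); ε·ε+αω+βω = 1·1+-6·1+-2·0 ≡ 1  ⇒  (a,b)_2 = -1.
v=31: a=31^1·(≡5), b=31^0·(≡13) mod 31; (5|31)=+1, (13|31)=-1; (−1)^{1·0·15}·(+1)^0·(-1)^1 = -1.
v=29: a=29^2·(≡17), b=29^0·(≡17) mod 29; (17|29)=-1, (17|29)=-1; (−1)^{2·0·14}·(-1)^0·(-1)^2 = +1.
v=13: a=13^-1·(≡11), b=13^0·(≡6) mod 13; (11|13)=-1, (6|13)=-1; (−1)^{-1·0·6}·(-1)^0·(-1)^-1 = -1.
v=19: a=19^2·(≡2), b=19^2·(≡7) mod 19; (2|19)=-1, (7|19)=+1; (−1)^{2·2·9}·(-1)^2·(+1)^2 = +1.
v=17: a=17^1·(≡11), b=17^-2·(≡6) mod 17; (11|17)=-1, (6|17)=-1; (−1)^{1·-2·8}·(-1)^-2·(-1)^1 = -1.
v=11: a=11^2·(≡2), b=11^1·(≡4) mod 11; (2|11)=-1, (4|11)=+1; (−1)^{2·1·5}·(-1)^1·(+1)^2 = -1.
v=41: a=41^1·(≡25), b=41^0·(≡14) mod 41; (25|41)=+1, (14|41)=-1; (−1)^{1·0·20}·(+1)^0·(-1)^1 = -1.
v=3: a=3^2·(≡2), b=3^0·(≡2) mod 3; (2|3)=-1, (2|3)=-1; (−1)^{2·0·1}·(-1)^0·(-1)^2 = +1.
v=5: a=5^1·(≡4), b=5^0·(≡4) mod 5; (4|5)=+1, (4|5)=+1; (−1)^{1·0·2}·(+1)^0·(+1)^1 = +1.
(1404455, 11 / ℚ) ramifies at {2, 11, 13, 17, 31, 41}: a division algebra.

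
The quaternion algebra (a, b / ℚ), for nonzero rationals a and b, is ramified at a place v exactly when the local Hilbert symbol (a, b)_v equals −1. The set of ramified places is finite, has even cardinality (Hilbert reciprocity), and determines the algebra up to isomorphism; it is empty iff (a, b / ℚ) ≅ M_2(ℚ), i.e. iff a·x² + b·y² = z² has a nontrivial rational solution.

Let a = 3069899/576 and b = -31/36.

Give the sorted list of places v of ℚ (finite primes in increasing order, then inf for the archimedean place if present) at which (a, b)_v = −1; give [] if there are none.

[31, 43]

(a, b) ≡ (62651, -31) mod (ℚ^×)²; places V = {2, 3, 7, 31, 43, 47, ∞}.
(a,b)_7: α=2, u≡4; β=0, v≡4 (mod 7); (4|7)=+1, (4|7)=+1; sign (−1)^0·+1^0·+1^2 = +1.
(a,b)_31: α=1, u≡6; β=1, v≡6 (mod 31); (6|31)=-1, (6|31)=-1; sign (−1)^1·-1^1·-1^1 = -1.
(a,b)_2: α=-6, β=-2; u≡3, v≡1 (mod 8); ε(u)ε(v)=1·0, αω(v)=-6·0, βω(u)=-2·1; sum ≡ 0  ⇒  +1.
(a,b)_43: α=1, u≡21; β=0, v≡29 (mod 43); (21|43)=+1, (29|43)=-1; sign (−1)^0·+1^0·-1^1 = -1.
(a,b)_∞: sgn(62651)=+, sgn(-31)=−, so +1.
(a,b)_3: α=-2, u≡2; β=-2, v≡2 (mod 3); (2|3)=-1, (2|3)=-1; sign (−1)^0·-1^-2·-1^-2 = +1.
(a,b)_47: α=1, u≡42; β=0, v≡37 (mod 47); (42|47)=+1, (37|47)=+1; sign (−1)^0·+1^0·+1^1 = +1.
|Ram(62651, -31)| = 2, even; anisotropic at {31, 43}.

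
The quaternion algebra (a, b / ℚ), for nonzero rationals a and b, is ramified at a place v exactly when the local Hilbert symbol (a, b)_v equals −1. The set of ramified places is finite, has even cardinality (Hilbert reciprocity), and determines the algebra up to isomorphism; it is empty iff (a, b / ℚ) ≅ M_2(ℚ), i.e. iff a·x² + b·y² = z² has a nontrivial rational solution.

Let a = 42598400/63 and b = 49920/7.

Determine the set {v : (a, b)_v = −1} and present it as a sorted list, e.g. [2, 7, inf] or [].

[2, 3, 5, 7]

(a, b) ≡ (182, 1365) mod (ℚ^×)²; places V = {2, 3, 5, 7, 13, ∞}.
(a,b)_3: α=-2, u≡2; β=1, v≡2 (mod 3); (2|3)=-1, (2|3)=-1; sign (−1)^0·-1^1·-1^-2 = -1.
(a,b)_7: α=-1, u≡6; β=-1, v≡3 (mod 7); (6|7)=-1, (3|7)=-1; sign (−1)^1·-1^-1·-1^-1 = -1.
(a,b)_2: α=17, β=8; u≡3, v≡5 (mod 8); ε(u)ε(v)=1·0, αω(v)=17·1, βω(u)=8·1; sum ≡ 1  ⇒  -1.
(a,b)_∞: sgn(182)=+, sgn(1365)=+, so +1.
(a,b)_13: α=1, u≡3; β=1, v≡10 (mod 13); (3|13)=+1, (10|13)=+1; sign (−1)^0·+1^1·+1^1 = +1.
(a,b)_5: α=2, u≡2; β=1, v≡2 (mod 5); (2|5)=-1, (2|5)=-1; sign (−1)^0·-1^1·-1^2 = -1.
(182, 1365 / ℚ) ramifies at {2, 3, 5, 7}: a division algebra.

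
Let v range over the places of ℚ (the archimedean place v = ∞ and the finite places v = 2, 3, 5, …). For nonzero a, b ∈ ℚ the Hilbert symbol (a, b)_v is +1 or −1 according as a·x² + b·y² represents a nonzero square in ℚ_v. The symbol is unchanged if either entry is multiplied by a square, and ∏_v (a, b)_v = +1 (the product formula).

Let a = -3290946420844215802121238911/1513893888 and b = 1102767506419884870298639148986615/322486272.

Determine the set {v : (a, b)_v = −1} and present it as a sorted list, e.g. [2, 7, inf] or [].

(a, b) ≡ (-56373, 28587045) mod (ℚ^×)²; places V = {2, 3, 5, 13, 17, 19, 23, 31, 41, 43, 47, ∞}.
(a,b)_17: α=2, u≡2; β=0, v≡1 (mod 17); (2|17)=+1, (1|17)=+1; sign (−1)^0·+1^0·+1^2 = +1.
(a,b)_41: α=4, u≡33; β=5, v≡18 (mod 41); (33|41)=+1, (18|41)=+1; sign (−1)^0·+1^5·+1^4 = +1.
(a,b)_3: α=-7, u≡1; β=-9, v≡1 (mod 3); (1|3)=+1, (1|3)=+1; sign (−1)^1·+1^-9·+1^-7 = -1.
(a,b)_2: α=-12, β=-14; u≡3, v≡5 (mod 8); ε(u)ε(v)=1·0, αω(v)=-12·1, βω(u)=-14·1; sum ≡ 0  ⇒  +1.
(a,b)_∞: sgn(-56373)=−, sgn(28587045)=+, so +1.
(a,b)_23: α=5, u≡19; β=7, v≡9 (mod 23); (19|23)=-1, (9|23)=+1; sign (−1)^1·-1^7·+1^5 = +1.
(a,b)_43: α=1, u≡8; β=1, v≡9 (mod 43); (8|43)=-1, (9|43)=+1; sign (−1)^1·-1^1·+1^1 = +1.
(a,b)_13: α=-2, u≡6; β=0, v≡7 (mod 13); (6|13)=-1, (7|13)=-1; sign (−1)^0·-1^0·-1^-2 = +1.
(a,b)_5: α=0, u≡3; β=1, v≡4 (mod 5); (3|5)=-1, (4|5)=+1; sign (−1)^0·-1^1·+1^0 = -1.
(a,b)_31: α=2, u≡16; β=2, v≡22 (mod 31); (16|31)=+1, (22|31)=-1; sign (−1)^0·+1^2·-1^2 = +1.
(a,b)_19: α=3, u≡16; β=4, v≡5 (mod 19); (16|19)=+1, (5|19)=+1; sign (−1)^0·+1^4·+1^3 = +1.
(a,b)_47: α=2, u≡8; β=3, v≡17 (mod 47); (8|47)=+1, (17|47)=+1; sign (−1)^0·+1^3·+1^2 = +1.
|Ram(-56373, 28587045)| = 2, even; anisotropic at {3, 5}.

[3, 5]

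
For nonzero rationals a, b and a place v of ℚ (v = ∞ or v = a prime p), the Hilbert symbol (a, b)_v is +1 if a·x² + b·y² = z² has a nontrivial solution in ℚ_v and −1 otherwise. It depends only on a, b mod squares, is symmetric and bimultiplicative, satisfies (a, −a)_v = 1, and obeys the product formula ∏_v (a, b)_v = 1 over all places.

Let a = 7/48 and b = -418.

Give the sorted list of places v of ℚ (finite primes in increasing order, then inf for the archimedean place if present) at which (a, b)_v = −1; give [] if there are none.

Mod squares: a ≡ 21, b ≡ -418. Check v ∈ {∞, 2, 3, 7, 11, 19}.
v=19: a=19^0·(≡14), b=19^1·(≡16) mod 19; (14|19)=-1, (16|19)=+1; (−1)^{0·1·9}·(-1)^1·(+1)^0 = -1.
v=3: a=3^-1·(≡1), b=3^0·(≡2) mod 3; (1|3)=+1, (2|3)=-1; (−1)^{-1·0·1}·(+1)^0·(-1)^-1 = -1.
v=2: v_2(a)=-4, v_2(b)=1; units ≡ 5, 7 (mod 8); ε·ε+αω+βω = 0·1+-4·0+1·1 ≡ 1  ⇒  (a,b)_2 = -1.
v=∞: 21 > 0 and -418 < 0  ⇒  (a,b)_∞ = +1.
v=11: a=11^0·(≡10), b=11^1·(≡6) mod 11; (10|11)=-1, (6|11)=-1; (−1)^{0·1·5}·(-1)^1·(-1)^0 = -1.
v=7: a=7^1·(≡6), b=7^0·(≡2) mod 7; (6|7)=-1, (2|7)=+1; (−1)^{1·0·3}·(-1)^0·(+1)^1 = +1.
(21, -418 / ℚ) ramifies at {2, 3, 11, 19}: a division algebra.

[2, 3, 11, 19]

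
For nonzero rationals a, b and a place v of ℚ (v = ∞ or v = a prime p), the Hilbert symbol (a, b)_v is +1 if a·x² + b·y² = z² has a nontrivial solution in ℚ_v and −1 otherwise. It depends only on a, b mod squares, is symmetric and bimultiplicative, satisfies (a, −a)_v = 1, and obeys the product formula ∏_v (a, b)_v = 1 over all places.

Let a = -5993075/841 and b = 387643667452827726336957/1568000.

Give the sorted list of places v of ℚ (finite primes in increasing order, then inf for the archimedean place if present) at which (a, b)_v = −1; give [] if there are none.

Mod squares: a ≡ -239723, b ≡ 3159985. Check v ∈ {∞, 2, 3, 5, 7, 11, 19, 29, 31, 37}.
v=3: a=3^0·(≡1), b=3^6·(≡1) mod 3; (1|3)=+1, (1|3)=+1; (−1)^{0·6·1}·(+1)^6·(+1)^0 = +1.
v=2: v_2(a)=0, v_2(b)=-8; units ≡ 5, 1 (mod 8); ε·ε+αω+βω = 0·0+0·0+-8·1 ≡ 0  ⇒  (a,b)_2 = +1.
v=11: a=11^1·(≡1), b=11^6·(≡5) mod 11; (1|11)=+1, (5|11)=+1; (−1)^{1·6·5}·(+1)^6·(+1)^1 = +1.
v=19: a=19^1·(≡14), b=19^3·(≡18) mod 19; (14|19)=-1, (18|19)=-1; (−1)^{1·3·9}·(-1)^3·(-1)^1 = -1.
v=31: a=31^1·(≡21), b=31^3·(≡14) mod 31; (21|31)=-1, (14|31)=+1; (−1)^{1·3·15}·(-1)^3·(+1)^1 = +1.
v=∞: -239723 < 0 and 3159985 > 0  ⇒  (a,b)_∞ = +1.
v=5: a=5^2·(≡2), b=5^-3·(≡3) mod 5; (2|5)=-1, (3|5)=-1; (−1)^{2·-3·2}·(-1)^-3·(-1)^2 = -1.
v=29: a=29^-2·(≡7), b=29^1·(≡19) mod 29; (7|29)=+1, (19|29)=-1; (−1)^{-2·1·14}·(+1)^1·(-1)^-2 = +1.
v=7: a=7^0·(≡3), b=7^-2·(≡5) mod 7; (3|7)=-1, (5|7)=-1; (−1)^{0·-2·3}·(-1)^-2·(-1)^0 = +1.
v=37: a=37^1·(≡10), b=37^3·(≡10) mod 37; (10|37)=+1, (10|37)=+1; (−1)^{1·3·18}·(+1)^3·(+1)^1 = +1.
(-239723, 3159985 / ℚ) ramifies at {5, 19}: a division algebra.

[5, 19]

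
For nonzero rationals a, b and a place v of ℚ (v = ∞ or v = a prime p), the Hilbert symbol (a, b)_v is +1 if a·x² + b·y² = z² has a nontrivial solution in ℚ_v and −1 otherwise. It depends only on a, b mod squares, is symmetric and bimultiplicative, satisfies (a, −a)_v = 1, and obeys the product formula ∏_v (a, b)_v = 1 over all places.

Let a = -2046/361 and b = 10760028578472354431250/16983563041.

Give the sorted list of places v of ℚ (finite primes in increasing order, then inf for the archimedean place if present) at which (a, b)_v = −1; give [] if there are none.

Mod squares: a ≡ -2046, b ≡ 690690. Check v ∈ {∞, 2, 3, 5, 7, 11, 13, 19, 23, 31}.
v=2: v_2(a)=1, v_2(b)=1; units ≡ 1, 1 (mod 8); ε·ε+αω+βω = 0·0+1·0+1·0 ≡ 0  ⇒  (a,b)_2 = +1.
v=11: a=11^1·(≡5), b=11^11·(≡10) mod 11; (5|11)=+1, (10|11)=-1; (−1)^{1·11·5}·(+1)^11·(-1)^1 = +1.
v=3: a=3^1·(≡2), b=3^1·(≡1) mod 3; (2|3)=-1, (1|3)=+1; (−1)^{1·1·1}·(-1)^1·(+1)^1 = +1.
v=∞: -2046 < 0 and 690690 > 0  ⇒  (a,b)_∞ = +1.
v=19: a=19^-2·(≡6), b=19^-8·(≡10) mod 19; (6|19)=+1, (10|19)=-1; (−1)^{-2·-8·9}·(+1)^-8·(-1)^-2 = +1.
v=7: a=7^0·(≡3), b=7^1·(≡6) mod 7; (3|7)=-1, (6|7)=-1; (−1)^{0·1·3}·(-1)^1·(-1)^0 = -1.
v=23: a=23^0·(≡13), b=23^1·(≡10) mod 23; (13|23)=+1, (10|23)=-1; (−1)^{0·1·11}·(+1)^1·(-1)^0 = +1.
v=13: a=13^0·(≡6), b=13^1·(≡12) mod 13; (6|13)=-1, (12|13)=+1; (−1)^{0·1·6}·(-1)^1·(+1)^0 = -1.
v=5: a=5^0·(≡4), b=5^5·(≡3) mod 5; (4|5)=+1, (3|5)=-1; (−1)^{0·5·2}·(+1)^5·(-1)^0 = +1.
v=31: a=31^1·(≡6), b=31^2·(≡14) mod 31; (6|31)=-1, (14|31)=+1; (−1)^{1·2·15}·(-1)^2·(+1)^1 = +1.
(-2046, 690690 / ℚ) ramifies at {7, 13}: a division algebra.

[7, 13]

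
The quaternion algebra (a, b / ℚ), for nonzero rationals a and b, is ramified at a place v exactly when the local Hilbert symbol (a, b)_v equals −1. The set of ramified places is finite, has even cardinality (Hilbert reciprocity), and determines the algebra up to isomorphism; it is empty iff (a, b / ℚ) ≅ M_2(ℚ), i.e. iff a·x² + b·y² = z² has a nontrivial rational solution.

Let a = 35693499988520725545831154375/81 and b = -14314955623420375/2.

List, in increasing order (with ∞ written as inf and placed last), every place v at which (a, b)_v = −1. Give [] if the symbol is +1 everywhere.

[5, 13]

Mod squares: a ≡ 247, b ≡ -3230. Check v ∈ {∞, 2, 3, 5, 7, 11, 13, 17, 19, 37, 43}.
v=5: a=5^4·(≡2), b=5^3·(≡1) mod 5; (2|5)=-1, (1|5)=+1; (−1)^{4·3·2}·(-1)^3·(+1)^4 = -1.
v=11: a=11^6·(≡9), b=11^4·(≡4) mod 11; (9|11)=+1, (4|11)=+1; (−1)^{6·4·5}·(+1)^4·(+1)^6 = +1.
v=∞: 247 > 0 and -3230 < 0  ⇒  (a,b)_∞ = +1.
v=13: a=13^1·(≡8), b=13^0·(≡6) mod 13; (8|13)=-1, (6|13)=-1; (−1)^{1·0·6}·(-1)^0·(-1)^1 = -1.
v=19: a=19^5·(≡12), b=19^3·(≡1) mod 19; (12|19)=-1, (1|19)=+1; (−1)^{5·3·9}·(-1)^3·(+1)^5 = +1.
v=7: a=7^0·(≡1), b=7^2·(≡4) mod 7; (1|7)=+1, (4|7)=+1; (−1)^{0·2·3}·(+1)^2·(+1)^0 = +1.
v=17: a=17^2·(≡4), b=17^1·(≡11) mod 17; (4|17)=+1, (11|17)=-1; (−1)^{2·1·8}·(+1)^1·(-1)^2 = +1.
v=43: a=43^2·(≡27), b=43^0·(≡13) mod 43; (27|43)=-1, (13|43)=+1; (−1)^{2·0·21}·(-1)^0·(+1)^2 = +1.
v=2: v_2(a)=0, v_2(b)=-1; units ≡ 7, 1 (mod 8); ε·ε+αω+βω = 1·0+0·0+-1·0 ≡ 0  ⇒  (a,b)_2 = +1.
v=3: a=3^-4·(≡1), b=3^0·(≡1) mod 3; (1|3)=+1, (1|3)=+1; (−1)^{-4·0·1}·(+1)^0·(+1)^-4 = +1.
v=37: a=37^4·(≡3), b=37^2·(≡21) mod 37; (3|37)=+1, (21|37)=+1; (−1)^{4·2·18}·(+1)^2·(+1)^4 = +1.
|Ram(247, -3230)| = 2, even; anisotropic at {5, 13}.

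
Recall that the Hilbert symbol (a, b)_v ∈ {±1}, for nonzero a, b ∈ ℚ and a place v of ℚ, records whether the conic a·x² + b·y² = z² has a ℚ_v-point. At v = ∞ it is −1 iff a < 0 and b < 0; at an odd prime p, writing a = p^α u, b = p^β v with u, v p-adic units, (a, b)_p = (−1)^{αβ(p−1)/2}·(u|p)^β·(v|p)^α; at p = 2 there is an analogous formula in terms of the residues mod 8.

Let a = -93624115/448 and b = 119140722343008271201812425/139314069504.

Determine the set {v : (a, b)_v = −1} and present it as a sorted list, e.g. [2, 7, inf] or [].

[5, 19]

Mod squares: a ≡ -354445, b ≡ 33497. Check v ∈ {∞, 2, 3, 5, 7, 13, 19, 41, 43}.
v=5: a=5^1·(≡4), b=5^2·(≡3) mod 5; (4|5)=+1, (3|5)=-1; (−1)^{1·2·2}·(+1)^2·(-1)^1 = -1.
v=3: a=3^0·(≡2), b=3^-12·(≡2) mod 3; (2|3)=-1, (2|3)=-1; (−1)^{0·-12·1}·(-1)^-12·(-1)^0 = +1.
v=19: a=19^1·(≡18), b=19^3·(≡8) mod 19; (18|19)=-1, (8|19)=-1; (−1)^{1·3·9}·(-1)^3·(-1)^1 = -1.
v=7: a=7^-1·(≡3), b=7^4·(≡4) mod 7; (3|7)=-1, (4|7)=+1; (−1)^{-1·4·3}·(-1)^4·(+1)^-1 = +1.
v=∞: -354445 < 0 and 33497 > 0  ⇒  (a,b)_∞ = +1.
v=13: a=13^1·(≡9), b=13^4·(≡1) mod 13; (9|13)=+1, (1|13)=+1; (−1)^{1·4·6}·(+1)^4·(+1)^1 = +1.
v=2: v_2(a)=-6, v_2(b)=-18; units ≡ 3, 1 (mod 8); ε·ε+αω+βω = 1·0+-6·0+-18·1 ≡ 0  ⇒  (a,b)_2 = +1.
v=41: a=41^1·(≡34), b=41^3·(≡17) mod 41; (34|41)=-1, (17|41)=-1; (−1)^{1·3·20}·(-1)^3·(-1)^1 = +1.
v=43: a=43^2·(≡13), b=43^5·(≡42) mod 43; (13|43)=+1, (42|43)=-1; (−1)^{2·5·21}·(+1)^5·(-1)^2 = +1.
(-354445, 33497 / ℚ) ramifies at {5, 19}: a division algebra.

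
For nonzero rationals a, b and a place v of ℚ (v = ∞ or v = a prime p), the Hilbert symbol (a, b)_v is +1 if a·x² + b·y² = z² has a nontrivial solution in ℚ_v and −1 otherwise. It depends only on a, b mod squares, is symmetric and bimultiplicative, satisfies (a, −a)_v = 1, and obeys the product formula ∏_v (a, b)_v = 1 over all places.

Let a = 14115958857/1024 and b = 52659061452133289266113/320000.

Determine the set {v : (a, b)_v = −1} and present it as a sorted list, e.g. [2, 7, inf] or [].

(a, b) ≡ (29393, 7106) mod (ℚ^×)²; places V = {2, 3, 5, 7, 11, 13, 17, 19, ∞}.
(a,b)_5: α=0, u≡3; β=-4, v≡4 (mod 5); (3|5)=-1, (4|5)=+1; sign (−1)^0·-1^-4·+1^0 = +1.
(a,b)_3: α=4, u≡2; β=10, v≡2 (mod 3); (2|3)=-1, (2|3)=-1; sign (−1)^0·-1^10·-1^4 = +1.
(a,b)_2: α=-10, β=-9; u≡1, v≡1 (mod 8); ε(u)ε(v)=0·0, αω(v)=-10·0, βω(u)=-9·0; sum ≡ 0  ⇒  +1.
(a,b)_17: α=1, u≡14; β=3, v≡3 (mod 17); (14|17)=-1, (3|17)=-1; sign (−1)^0·-1^3·-1^1 = +1.
(a,b)_13: α=1, u≡1; β=2, v≡11 (mod 13); (1|13)=+1, (11|13)=-1; sign (−1)^0·+1^2·-1^1 = -1.
(a,b)_∞: sgn(29393)=+, sgn(7106)=+, so +1.
(a,b)_11: α=2, u≡9; β=3, v≡10 (mod 11); (9|11)=+1, (10|11)=-1; sign (−1)^0·+1^3·-1^2 = +1.
(a,b)_7: α=3, u≡3; β=6, v≡2 (mod 7); (3|7)=-1, (2|7)=+1; sign (−1)^0·-1^6·+1^3 = +1.
(a,b)_19: α=1, u≡18; β=3, v≡14 (mod 19); (18|19)=-1, (14|19)=-1; sign (−1)^1·-1^3·-1^1 = -1.
(29393, 7106 / ℚ) ramifies at {13, 19}: a division algebra.

[13, 19]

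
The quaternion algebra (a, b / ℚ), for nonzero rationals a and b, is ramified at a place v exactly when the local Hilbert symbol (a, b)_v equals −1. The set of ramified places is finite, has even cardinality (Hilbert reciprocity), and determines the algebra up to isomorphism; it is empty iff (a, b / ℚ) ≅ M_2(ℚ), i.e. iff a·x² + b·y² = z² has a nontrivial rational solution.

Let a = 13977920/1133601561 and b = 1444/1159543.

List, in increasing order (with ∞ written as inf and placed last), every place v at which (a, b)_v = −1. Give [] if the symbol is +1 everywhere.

(a, b) ≡ (5, 7) mod (ℚ^×)²; places V = {2, 3, 5, 7, 11, 19, 29, 37, 43, ∞}.
(a,b)_43: α=-2, u≡18; β=0, v≡5 (mod 43); (18|43)=-1, (5|43)=-1; sign (−1)^0·-1^0·-1^-2 = +1.
(a,b)_19: α=2, u≡17; β=2, v≡9 (mod 19); (17|19)=+1, (9|19)=+1; sign (−1)^0·+1^2·+1^2 = +1.
(a,b)_37: α=0, u≡23; β=-2, v≡9 (mod 37); (23|37)=-1, (9|37)=+1; sign (−1)^0·-1^-2·+1^0 = +1.
(a,b)_5: α=1, u≡4; β=0, v≡3 (mod 5); (4|5)=+1, (3|5)=-1; sign (−1)^0·+1^0·-1^1 = -1.
(a,b)_7: α=0, u≡5; β=-1, v≡2 (mod 7); (5|7)=-1, (2|7)=+1; sign (−1)^0·-1^-1·+1^0 = -1.
(a,b)_3: α=-6, u≡2; β=0, v≡1 (mod 3); (2|3)=-1, (1|3)=+1; sign (−1)^0·-1^0·+1^-6 = +1.
(a,b)_11: α=2, u≡5; β=-2, v≡7 (mod 11); (5|11)=+1, (7|11)=-1; sign (−1)^0·+1^-2·-1^2 = +1.
(a,b)_2: α=6, β=2; u≡5, v≡7 (mod 8); ε(u)ε(v)=0·1, αω(v)=6·0, βω(u)=2·1; sum ≡ 0  ⇒  +1.
(a,b)_29: α=-2, u≡7; β=0, v≡24 (mod 29); (7|29)=+1, (24|29)=+1; sign (−1)^0·+1^0·+1^-2 = +1.
(a,b)_∞: sgn(5)=+, sgn(7)=+, so +1.
|Ram(5, 7)| = 2, even; anisotropic at {5, 7}.

[5, 7]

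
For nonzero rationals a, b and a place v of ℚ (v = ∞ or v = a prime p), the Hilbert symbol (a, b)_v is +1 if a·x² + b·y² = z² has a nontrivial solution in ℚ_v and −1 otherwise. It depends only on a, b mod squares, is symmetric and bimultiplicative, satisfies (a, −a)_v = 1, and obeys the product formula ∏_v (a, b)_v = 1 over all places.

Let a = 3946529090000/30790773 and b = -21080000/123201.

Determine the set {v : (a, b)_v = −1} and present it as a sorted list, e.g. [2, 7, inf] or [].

(a, b) ≡ (377, -527) mod (ℚ^×)²; places V = {2, 3, 5, 7, 13, 17, 19, 29, 31, ∞}.
(a,b)_5: α=4, u≡3; β=4, v≡2 (mod 5); (3|5)=-1, (2|5)=-1; sign (−1)^0·-1^4·-1^4 = +1.
(a,b)_3: α=-8, u≡2; β=-6, v≡1 (mod 3); (2|3)=-1, (1|3)=+1; sign (−1)^0·-1^-6·+1^-8 = +1.
(a,b)_7: α=2, u≡5; β=0, v≡3 (mod 7); (5|7)=-1, (3|7)=-1; sign (−1)^0·-1^0·-1^2 = +1.
(a,b)_∞: sgn(377)=+, sgn(-527)=−, so +1.
(a,b)_29: α=1, u≡1; β=0, v≡24 (mod 29); (1|29)=+1, (24|29)=+1; sign (−1)^0·+1^0·+1^1 = +1.
(a,b)_2: α=4, β=6; u≡1, v≡1 (mod 8); ε(u)ε(v)=0·0, αω(v)=4·0, βω(u)=6·0; sum ≡ 0  ⇒  +1.
(a,b)_19: α=-2, u≡4; β=0, v≡5 (mod 19); (4|19)=+1, (5|19)=+1; sign (−1)^0·+1^0·+1^-2 = +1.
(a,b)_13: α=-1, u≡10; β=-2, v≡7 (mod 13); (10|13)=+1, (7|13)=-1; sign (−1)^0·+1^-2·-1^-1 = -1.
(a,b)_17: α=2, u≡14; β=1, v≡7 (mod 17); (14|17)=-1, (7|17)=-1; sign (−1)^0·-1^1·-1^2 = -1.
(a,b)_31: α=2, u≡4; β=1, v≡20 (mod 31); (4|31)=+1, (20|31)=+1; sign (−1)^0·+1^1·+1^2 = +1.
(377, -527 / ℚ) ramifies at {13, 17}: a division algebra.

[13, 17]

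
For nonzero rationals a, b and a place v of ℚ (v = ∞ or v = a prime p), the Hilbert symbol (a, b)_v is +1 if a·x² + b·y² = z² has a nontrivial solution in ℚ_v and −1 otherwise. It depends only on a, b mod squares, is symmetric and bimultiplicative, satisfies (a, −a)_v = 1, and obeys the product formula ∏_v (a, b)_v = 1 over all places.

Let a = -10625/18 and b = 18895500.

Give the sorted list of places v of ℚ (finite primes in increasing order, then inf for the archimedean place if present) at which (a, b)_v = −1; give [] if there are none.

Mod squares: a ≡ -34, b ≡ 20995. Check v ∈ {∞, 2, 3, 5, 13, 17, 19}.
v=17: a=17^1·(≡4), b=17^1·(≡6) mod 17; (4|17)=+1, (6|17)=-1; (−1)^{1·1·8}·(+1)^1·(-1)^1 = -1.
v=19: a=19^0·(≡4), b=19^1·(≡2) mod 19; (4|19)=+1, (2|19)=-1; (−1)^{0·1·9}·(+1)^1·(-1)^0 = +1.
v=∞: -34 < 0 and 20995 > 0  ⇒  (a,b)_∞ = +1.
v=2: v_2(a)=-1, v_2(b)=2; units ≡ 7, 3 (mod 8); ε·ε+αω+βω = 1·1+-1·1+2·0 ≡ 0  ⇒  (a,b)_2 = +1.
v=5: a=5^4·(≡1), b=5^3·(≡4) mod 5; (1|5)=+1, (4|5)=+1; (−1)^{4·3·2}·(+1)^3·(+1)^4 = +1.
v=3: a=3^-2·(≡2), b=3^2·(≡1) mod 3; (2|3)=-1, (1|3)=+1; (−1)^{-2·2·1}·(-1)^2·(+1)^-2 = +1.
v=13: a=13^0·(≡7), b=13^1·(≡9) mod 13; (7|13)=-1, (9|13)=+1; (−1)^{0·1·6}·(-1)^1·(+1)^0 = -1.
(-34, 20995 / ℚ) ramifies at {13, 17}: a division algebra.

[13, 17]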